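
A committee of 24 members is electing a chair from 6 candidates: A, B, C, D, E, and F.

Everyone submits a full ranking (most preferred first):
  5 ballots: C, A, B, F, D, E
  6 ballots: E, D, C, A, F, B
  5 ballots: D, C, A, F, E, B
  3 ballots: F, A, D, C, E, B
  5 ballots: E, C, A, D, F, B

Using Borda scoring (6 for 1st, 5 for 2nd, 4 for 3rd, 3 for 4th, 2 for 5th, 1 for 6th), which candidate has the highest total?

A: 5×5 + 6×3 + 5×4 + 3×5 + 5×4 = 98
B: 5×4 + 6×1 + 5×1 + 3×1 + 5×1 = 39
C: 5×6 + 6×4 + 5×5 + 3×3 + 5×5 = 113
D: 5×2 + 6×5 + 5×6 + 3×4 + 5×3 = 97
E: 5×1 + 6×6 + 5×2 + 3×2 + 5×6 = 87
F: 5×3 + 6×2 + 5×3 + 3×6 + 5×2 = 70

C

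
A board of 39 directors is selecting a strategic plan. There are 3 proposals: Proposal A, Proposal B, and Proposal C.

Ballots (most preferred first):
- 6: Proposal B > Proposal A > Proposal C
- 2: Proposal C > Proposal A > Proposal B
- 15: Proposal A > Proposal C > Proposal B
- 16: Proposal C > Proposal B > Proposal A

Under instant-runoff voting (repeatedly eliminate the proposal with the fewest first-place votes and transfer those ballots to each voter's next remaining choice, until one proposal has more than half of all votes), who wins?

Proposal A

Round 1: Proposal A 15, Proposal B 6, Proposal C 18. Proposal B eliminated.
Round 2: Proposal A 21, Proposal C 18. Proposal A has a majority (≥20).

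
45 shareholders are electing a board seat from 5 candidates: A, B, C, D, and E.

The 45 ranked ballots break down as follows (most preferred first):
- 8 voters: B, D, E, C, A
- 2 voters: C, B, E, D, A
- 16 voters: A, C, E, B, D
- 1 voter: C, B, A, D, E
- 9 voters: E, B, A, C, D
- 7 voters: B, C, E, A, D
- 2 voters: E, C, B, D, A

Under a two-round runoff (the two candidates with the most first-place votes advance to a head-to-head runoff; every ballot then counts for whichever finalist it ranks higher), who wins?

B

Round 1 first-place votes: A 16, B 15, C 3, D 0, E 11. A and B advance.
Runoff: A is ranked above B on 16 ballots, B above A on 29.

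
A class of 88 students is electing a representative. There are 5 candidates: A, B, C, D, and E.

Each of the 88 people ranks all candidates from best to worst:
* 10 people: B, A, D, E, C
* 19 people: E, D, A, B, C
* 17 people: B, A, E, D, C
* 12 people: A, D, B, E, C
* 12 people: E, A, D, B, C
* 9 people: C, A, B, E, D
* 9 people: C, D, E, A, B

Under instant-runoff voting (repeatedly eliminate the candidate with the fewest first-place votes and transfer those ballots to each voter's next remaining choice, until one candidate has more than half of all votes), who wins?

Round 1: A 12, B 27, C 18, D 0, E 31. D eliminated.
Round 2: A 12, B 27, C 18, E 31. A eliminated.
Round 3: B 39, C 18, E 31. C eliminated.
Round 4: B 48, E 40. B has a majority (≥45).

B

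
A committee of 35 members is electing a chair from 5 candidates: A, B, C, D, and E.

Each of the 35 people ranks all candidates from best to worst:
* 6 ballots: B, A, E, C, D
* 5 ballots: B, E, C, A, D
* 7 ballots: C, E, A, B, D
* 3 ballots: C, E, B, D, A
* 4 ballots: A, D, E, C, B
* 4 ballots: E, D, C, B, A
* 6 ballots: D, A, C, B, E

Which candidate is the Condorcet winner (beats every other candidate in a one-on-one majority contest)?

E vs A: 19–16
E vs B: 18–17
E vs C: 19–16
E vs D: 25–10
E beats every other candidate.

E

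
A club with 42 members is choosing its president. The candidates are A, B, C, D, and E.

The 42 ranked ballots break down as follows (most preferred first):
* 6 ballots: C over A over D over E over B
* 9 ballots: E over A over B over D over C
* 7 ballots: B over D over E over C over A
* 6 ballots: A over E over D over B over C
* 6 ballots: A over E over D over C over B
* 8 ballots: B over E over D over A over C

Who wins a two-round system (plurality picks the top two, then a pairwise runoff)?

A

Round 1 first-place votes: A 12, B 15, C 6, D 0, E 9. B and A advance.
Runoff: B is ranked above A on 15 ballots, A above B on 27.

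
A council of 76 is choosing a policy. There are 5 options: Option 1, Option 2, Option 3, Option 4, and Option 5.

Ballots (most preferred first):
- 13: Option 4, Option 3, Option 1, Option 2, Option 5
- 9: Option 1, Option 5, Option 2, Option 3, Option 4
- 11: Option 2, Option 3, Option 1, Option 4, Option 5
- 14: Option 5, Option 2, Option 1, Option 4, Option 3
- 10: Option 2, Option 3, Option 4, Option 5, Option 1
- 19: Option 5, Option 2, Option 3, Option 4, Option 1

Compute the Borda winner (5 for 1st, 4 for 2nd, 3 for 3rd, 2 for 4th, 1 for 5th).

Option 2

Option 1: 13×3 + 9×5 + 11×3 + 14×3 + 10×1 + 19×1 = 188
Option 2: 13×2 + 9×3 + 11×5 + 14×4 + 10×5 + 19×4 = 290
Option 3: 13×4 + 9×2 + 11×4 + 14×1 + 10×4 + 19×3 = 225
Option 4: 13×5 + 9×1 + 11×2 + 14×2 + 10×3 + 19×2 = 192
Option 5: 13×1 + 9×4 + 11×1 + 14×5 + 10×2 + 19×5 = 245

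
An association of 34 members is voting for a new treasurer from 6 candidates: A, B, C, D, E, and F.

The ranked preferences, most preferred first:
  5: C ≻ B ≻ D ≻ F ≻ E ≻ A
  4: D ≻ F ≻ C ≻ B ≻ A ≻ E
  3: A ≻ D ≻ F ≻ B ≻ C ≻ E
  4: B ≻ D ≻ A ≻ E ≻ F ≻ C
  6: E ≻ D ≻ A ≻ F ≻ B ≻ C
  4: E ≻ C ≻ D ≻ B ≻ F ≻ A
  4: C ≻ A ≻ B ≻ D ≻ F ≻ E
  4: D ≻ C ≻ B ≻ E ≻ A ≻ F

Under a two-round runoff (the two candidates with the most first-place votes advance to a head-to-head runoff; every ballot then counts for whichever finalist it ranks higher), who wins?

Round 1 first-place votes: A 3, B 4, C 9, D 8, E 10, F 0. E and C advance.
Runoff: E is ranked above C on 14 ballots, C above E on 20.

C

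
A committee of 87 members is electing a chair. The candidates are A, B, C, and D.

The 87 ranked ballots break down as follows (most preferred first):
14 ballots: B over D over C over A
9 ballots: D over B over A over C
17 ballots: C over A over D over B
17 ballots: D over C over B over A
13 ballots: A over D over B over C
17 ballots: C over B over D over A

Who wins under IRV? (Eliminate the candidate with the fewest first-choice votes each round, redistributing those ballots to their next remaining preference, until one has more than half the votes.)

D

Round 1: A 13, B 14, C 34, D 26. A eliminated.
Round 2: B 14, C 34, D 39. B eliminated.
Round 3: C 34, D 53. D has a majority (≥44).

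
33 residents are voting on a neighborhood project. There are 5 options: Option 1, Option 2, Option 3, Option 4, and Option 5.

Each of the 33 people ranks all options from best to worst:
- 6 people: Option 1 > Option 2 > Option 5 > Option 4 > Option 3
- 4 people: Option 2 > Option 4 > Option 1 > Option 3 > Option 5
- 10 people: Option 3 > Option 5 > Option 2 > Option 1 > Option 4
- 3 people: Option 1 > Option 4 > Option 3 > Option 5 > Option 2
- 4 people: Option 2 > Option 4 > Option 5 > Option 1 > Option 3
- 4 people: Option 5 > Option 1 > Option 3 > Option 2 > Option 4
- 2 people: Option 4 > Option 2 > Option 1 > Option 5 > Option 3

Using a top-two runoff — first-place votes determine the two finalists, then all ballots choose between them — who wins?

Option 1

Round 1 first-place votes: Option 1 9, Option 2 8, Option 3 10, Option 4 2, Option 5 4. Option 3 and Option 1 advance.
Runoff: Option 3 is ranked above Option 1 on 10 ballots, Option 1 above Option 3 on 23.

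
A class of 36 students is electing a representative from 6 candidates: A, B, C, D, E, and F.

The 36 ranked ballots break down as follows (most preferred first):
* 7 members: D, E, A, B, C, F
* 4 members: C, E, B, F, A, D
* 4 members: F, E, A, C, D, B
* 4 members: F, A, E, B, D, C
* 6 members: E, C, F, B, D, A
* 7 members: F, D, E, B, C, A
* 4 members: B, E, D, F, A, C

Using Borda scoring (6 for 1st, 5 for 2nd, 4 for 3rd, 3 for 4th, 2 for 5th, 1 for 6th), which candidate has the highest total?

E

A: 7×4 + 4×2 + 4×4 + 4×5 + 6×1 + 7×1 + 4×2 = 93
B: 7×3 + 4×4 + 4×1 + 4×3 + 6×3 + 7×3 + 4×6 = 116
C: 7×2 + 4×6 + 4×3 + 4×1 + 6×5 + 7×2 + 4×1 = 102
D: 7×6 + 4×1 + 4×2 + 4×2 + 6×2 + 7×5 + 4×4 = 125
E: 7×5 + 4×5 + 4×5 + 4×4 + 6×6 + 7×4 + 4×5 = 175
F: 7×1 + 4×3 + 4×6 + 4×6 + 6×4 + 7×6 + 4×3 = 145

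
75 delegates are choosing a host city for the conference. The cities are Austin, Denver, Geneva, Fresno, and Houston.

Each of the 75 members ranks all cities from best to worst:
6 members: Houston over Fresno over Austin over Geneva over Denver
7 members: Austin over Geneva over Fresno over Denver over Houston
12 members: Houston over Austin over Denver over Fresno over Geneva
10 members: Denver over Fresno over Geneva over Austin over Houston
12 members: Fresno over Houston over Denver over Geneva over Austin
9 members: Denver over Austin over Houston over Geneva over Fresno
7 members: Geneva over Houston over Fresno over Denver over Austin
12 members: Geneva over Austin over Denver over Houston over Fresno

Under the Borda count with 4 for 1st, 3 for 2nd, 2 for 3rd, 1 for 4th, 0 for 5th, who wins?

Austin: 6×2 + 7×4 + 12×3 + 10×1 + 12×0 + 9×3 + 7×0 + 12×3 = 149
Denver: 6×0 + 7×1 + 12×2 + 10×4 + 12×2 + 9×4 + 7×1 + 12×2 = 162
Geneva: 6×1 + 7×3 + 12×0 + 10×2 + 12×1 + 9×1 + 7×4 + 12×4 = 144
Fresno: 6×3 + 7×2 + 12×1 + 10×3 + 12×4 + 9×0 + 7×2 + 12×0 = 136
Houston: 6×4 + 7×0 + 12×4 + 10×0 + 12×3 + 9×2 + 7×3 + 12×1 = 159

Denver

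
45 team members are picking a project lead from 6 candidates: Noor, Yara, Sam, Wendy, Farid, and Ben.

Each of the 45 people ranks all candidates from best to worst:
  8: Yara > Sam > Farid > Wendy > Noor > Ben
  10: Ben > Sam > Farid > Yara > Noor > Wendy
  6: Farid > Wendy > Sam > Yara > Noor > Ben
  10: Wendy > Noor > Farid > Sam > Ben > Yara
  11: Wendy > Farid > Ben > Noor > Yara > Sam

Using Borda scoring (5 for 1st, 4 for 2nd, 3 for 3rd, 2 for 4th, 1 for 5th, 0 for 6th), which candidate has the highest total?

Noor: 8×1 + 10×1 + 6×1 + 10×4 + 11×2 = 86
Yara: 8×5 + 10×2 + 6×2 + 10×0 + 11×1 = 83
Sam: 8×4 + 10×4 + 6×3 + 10×2 + 11×0 = 110
Wendy: 8×2 + 10×0 + 6×4 + 10×5 + 11×5 = 145
Farid: 8×3 + 10×3 + 6×5 + 10×3 + 11×4 = 158
Ben: 8×0 + 10×5 + 6×0 + 10×1 + 11×3 = 93

Farid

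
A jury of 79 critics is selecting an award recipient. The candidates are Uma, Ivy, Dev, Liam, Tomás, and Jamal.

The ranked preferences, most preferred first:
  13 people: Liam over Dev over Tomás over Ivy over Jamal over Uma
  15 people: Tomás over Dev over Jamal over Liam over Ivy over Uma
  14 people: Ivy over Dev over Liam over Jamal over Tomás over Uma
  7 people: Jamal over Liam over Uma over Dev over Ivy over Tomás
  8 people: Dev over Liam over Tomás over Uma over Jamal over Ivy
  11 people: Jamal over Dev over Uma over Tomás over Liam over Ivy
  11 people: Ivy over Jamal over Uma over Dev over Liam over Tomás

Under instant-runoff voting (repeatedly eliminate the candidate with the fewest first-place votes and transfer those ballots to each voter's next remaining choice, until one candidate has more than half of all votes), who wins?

Jamal

Round 1: Uma 0, Ivy 25, Dev 8, Liam 13, Tomás 15, Jamal 18. Uma eliminated.
Round 2: Ivy 25, Dev 8, Liam 13, Tomás 15, Jamal 18. Dev eliminated.
Round 3: Ivy 25, Liam 21, Tomás 15, Jamal 18. Tomás eliminated.
Round 4: Ivy 25, Liam 21, Jamal 33. Liam eliminated.
Round 5: Ivy 38, Jamal 41. Jamal has a majority (≥40).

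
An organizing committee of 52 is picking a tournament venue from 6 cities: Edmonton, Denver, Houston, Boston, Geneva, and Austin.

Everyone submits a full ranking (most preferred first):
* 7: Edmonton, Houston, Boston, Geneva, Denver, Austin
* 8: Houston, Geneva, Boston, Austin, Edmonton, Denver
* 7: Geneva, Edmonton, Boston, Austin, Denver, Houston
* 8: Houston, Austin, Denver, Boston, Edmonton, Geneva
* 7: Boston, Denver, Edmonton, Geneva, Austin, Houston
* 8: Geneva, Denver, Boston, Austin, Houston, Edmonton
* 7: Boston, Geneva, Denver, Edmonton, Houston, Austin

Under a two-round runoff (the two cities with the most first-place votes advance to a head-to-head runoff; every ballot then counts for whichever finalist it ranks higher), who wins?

Round 1 first-place votes: Edmonton 7, Denver 0, Houston 16, Boston 14, Geneva 15, Austin 0. Houston and Geneva advance.
Runoff: Houston is ranked above Geneva on 23 ballots, Geneva above Houston on 29.

Geneva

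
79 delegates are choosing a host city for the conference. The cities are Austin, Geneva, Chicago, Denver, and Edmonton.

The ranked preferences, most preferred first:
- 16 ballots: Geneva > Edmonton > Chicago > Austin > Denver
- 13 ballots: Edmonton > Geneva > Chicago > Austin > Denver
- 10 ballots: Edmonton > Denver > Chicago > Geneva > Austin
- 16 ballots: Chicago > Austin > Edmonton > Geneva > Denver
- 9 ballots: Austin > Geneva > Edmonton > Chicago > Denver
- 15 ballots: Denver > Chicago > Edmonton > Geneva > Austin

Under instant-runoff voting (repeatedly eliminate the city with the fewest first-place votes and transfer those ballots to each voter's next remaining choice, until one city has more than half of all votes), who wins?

Round 1: Austin 9, Geneva 16, Chicago 16, Denver 15, Edmonton 23. Austin eliminated.
Round 2: Geneva 25, Chicago 16, Denver 15, Edmonton 23. Denver eliminated.
Round 3: Geneva 25, Chicago 31, Edmonton 23. Edmonton eliminated.
Round 4: Geneva 38, Chicago 41. Chicago has a majority (≥40).

Chicago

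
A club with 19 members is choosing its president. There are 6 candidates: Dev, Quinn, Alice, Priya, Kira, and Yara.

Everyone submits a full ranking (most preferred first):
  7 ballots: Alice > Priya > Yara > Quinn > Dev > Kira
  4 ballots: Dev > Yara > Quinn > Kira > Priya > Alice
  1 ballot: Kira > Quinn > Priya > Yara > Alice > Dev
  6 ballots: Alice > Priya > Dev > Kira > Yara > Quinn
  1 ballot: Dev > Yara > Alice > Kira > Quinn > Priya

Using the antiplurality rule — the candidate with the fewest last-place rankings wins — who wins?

Yara

Last-place votes: Dev 1, Quinn 6, Alice 4, Priya 1, Kira 7, Yara 0.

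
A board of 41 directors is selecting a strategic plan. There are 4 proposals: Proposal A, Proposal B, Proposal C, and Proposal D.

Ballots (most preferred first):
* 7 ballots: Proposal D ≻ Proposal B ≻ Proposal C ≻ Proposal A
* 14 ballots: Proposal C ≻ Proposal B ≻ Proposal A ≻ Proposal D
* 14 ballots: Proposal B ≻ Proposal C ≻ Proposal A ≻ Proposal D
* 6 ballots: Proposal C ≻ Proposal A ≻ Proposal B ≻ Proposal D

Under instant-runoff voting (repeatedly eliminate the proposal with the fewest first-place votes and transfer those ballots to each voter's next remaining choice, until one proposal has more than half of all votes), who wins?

Round 1: Proposal A 0, Proposal B 14, Proposal C 20, Proposal D 7. Proposal A eliminated.
Round 2: Proposal B 14, Proposal C 20, Proposal D 7. Proposal D eliminated.
Round 3: Proposal B 21, Proposal C 20. Proposal B has a majority (≥21).

Proposal B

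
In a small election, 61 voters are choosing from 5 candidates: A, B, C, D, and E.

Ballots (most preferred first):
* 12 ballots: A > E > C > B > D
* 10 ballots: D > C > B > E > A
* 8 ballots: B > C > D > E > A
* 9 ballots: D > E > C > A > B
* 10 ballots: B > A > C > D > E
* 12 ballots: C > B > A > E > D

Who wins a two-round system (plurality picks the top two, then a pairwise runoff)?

B

Round 1 first-place votes: A 12, B 18, C 12, D 19, E 0. D and B advance.
Runoff: D is ranked above B on 19 ballots, B above D on 42.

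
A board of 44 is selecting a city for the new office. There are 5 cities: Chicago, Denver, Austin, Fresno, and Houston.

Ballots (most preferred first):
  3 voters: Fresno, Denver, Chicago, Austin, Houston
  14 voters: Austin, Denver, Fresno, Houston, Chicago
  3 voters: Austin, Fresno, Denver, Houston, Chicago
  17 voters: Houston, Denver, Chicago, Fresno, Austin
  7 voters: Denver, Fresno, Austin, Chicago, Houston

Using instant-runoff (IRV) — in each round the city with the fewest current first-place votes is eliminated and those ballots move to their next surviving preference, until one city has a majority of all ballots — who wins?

Austin

Round 1: Chicago 0, Denver 7, Austin 17, Fresno 3, Houston 17. Chicago eliminated.
Round 2: Denver 7, Austin 17, Fresno 3, Houston 17. Fresno eliminated.
Round 3: Denver 10, Austin 17, Houston 17. Denver eliminated.
Round 4: Austin 27, Houston 17. Austin has a majority (≥23).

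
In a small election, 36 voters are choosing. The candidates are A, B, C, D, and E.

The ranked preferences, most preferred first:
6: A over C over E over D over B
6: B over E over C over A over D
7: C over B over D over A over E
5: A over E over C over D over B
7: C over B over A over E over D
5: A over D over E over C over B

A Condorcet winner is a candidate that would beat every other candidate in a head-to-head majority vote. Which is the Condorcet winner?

C vs A: 20–16
C vs B: 30–6
C vs D: 31–5
C vs E: 20–16
C beats every other candidate.

C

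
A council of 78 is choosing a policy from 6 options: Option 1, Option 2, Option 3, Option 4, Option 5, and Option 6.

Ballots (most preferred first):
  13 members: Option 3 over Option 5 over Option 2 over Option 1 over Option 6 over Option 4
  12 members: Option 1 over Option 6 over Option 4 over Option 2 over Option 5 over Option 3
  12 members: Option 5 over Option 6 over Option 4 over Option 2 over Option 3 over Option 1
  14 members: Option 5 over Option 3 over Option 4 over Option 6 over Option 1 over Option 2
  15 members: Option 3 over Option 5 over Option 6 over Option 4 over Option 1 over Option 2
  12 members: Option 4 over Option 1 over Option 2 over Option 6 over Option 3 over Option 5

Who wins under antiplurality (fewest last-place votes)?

Option 6

Last-place votes: Option 1 12, Option 2 29, Option 3 12, Option 4 13, Option 5 12, Option 6 0.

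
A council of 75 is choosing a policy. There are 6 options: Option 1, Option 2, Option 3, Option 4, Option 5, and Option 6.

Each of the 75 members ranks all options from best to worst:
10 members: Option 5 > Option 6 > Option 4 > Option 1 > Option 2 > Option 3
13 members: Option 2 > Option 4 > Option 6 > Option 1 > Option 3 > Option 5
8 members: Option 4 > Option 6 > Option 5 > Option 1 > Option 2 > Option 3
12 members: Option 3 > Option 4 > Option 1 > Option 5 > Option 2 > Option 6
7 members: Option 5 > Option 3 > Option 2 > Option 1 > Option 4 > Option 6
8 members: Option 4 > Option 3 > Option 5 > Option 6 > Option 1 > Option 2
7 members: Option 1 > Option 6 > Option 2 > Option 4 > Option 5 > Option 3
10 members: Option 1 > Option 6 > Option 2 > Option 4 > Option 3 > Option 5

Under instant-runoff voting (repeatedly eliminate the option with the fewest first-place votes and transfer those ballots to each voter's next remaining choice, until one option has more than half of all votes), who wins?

Option 4

Round 1: Option 1 17, Option 2 13, Option 3 12, Option 4 16, Option 5 17, Option 6 0. Option 6 eliminated.
Round 2: Option 1 17, Option 2 13, Option 3 12, Option 4 16, Option 5 17. Option 3 eliminated.
Round 3: Option 1 17, Option 2 13, Option 4 28, Option 5 17. Option 2 eliminated.
Round 4: Option 1 17, Option 4 41, Option 5 17. Option 4 has a majority (≥38).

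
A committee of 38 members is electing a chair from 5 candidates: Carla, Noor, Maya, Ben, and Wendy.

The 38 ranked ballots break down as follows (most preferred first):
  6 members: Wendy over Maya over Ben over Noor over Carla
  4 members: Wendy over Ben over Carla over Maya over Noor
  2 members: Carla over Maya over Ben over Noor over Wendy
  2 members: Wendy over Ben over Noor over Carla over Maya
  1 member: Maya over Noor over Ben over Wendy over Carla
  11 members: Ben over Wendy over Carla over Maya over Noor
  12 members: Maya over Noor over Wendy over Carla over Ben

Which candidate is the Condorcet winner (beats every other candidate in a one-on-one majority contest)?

Wendy vs Carla: 36–2
Wendy vs Noor: 23–15
Wendy vs Maya: 23–15
Wendy vs Ben: 24–14
Wendy beats every other candidate.

Wendy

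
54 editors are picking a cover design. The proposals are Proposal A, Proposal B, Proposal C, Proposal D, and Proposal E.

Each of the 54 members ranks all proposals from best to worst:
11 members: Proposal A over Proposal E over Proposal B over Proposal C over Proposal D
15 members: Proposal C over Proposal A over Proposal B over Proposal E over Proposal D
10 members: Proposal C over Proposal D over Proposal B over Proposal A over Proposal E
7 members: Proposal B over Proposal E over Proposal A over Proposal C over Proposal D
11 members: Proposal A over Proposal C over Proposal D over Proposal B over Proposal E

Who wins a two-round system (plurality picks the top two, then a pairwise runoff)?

Proposal A

Round 1 first-place votes: Proposal A 22, Proposal B 7, Proposal C 25, Proposal D 0, Proposal E 0. Proposal C and Proposal A advance.
Runoff: Proposal C is ranked above Proposal A on 25 ballots, Proposal A above Proposal C on 29.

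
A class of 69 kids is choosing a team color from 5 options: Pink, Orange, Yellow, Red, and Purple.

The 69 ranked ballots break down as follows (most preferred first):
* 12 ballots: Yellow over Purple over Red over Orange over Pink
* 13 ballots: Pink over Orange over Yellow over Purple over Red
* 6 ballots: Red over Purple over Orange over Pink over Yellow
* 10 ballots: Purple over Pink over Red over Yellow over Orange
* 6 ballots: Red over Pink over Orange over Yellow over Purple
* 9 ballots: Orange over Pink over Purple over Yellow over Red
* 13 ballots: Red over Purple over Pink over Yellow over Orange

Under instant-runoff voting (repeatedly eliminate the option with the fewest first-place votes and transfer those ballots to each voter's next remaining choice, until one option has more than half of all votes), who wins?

Round 1: Pink 13, Orange 9, Yellow 12, Red 25, Purple 10. Orange eliminated.
Round 2: Pink 22, Yellow 12, Red 25, Purple 10. Purple eliminated.
Round 3: Pink 32, Yellow 12, Red 25. Yellow eliminated.
Round 4: Pink 32, Red 37. Red has a majority (≥35).

Red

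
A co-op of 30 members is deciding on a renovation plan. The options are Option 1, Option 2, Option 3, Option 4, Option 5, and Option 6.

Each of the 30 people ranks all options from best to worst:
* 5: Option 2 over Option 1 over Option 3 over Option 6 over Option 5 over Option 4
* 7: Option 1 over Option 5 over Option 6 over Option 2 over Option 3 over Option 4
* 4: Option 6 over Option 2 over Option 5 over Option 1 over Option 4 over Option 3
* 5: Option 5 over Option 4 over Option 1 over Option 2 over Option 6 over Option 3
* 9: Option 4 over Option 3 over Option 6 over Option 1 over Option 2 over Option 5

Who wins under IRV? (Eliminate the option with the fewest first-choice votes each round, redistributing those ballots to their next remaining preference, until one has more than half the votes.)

Option 2

Round 1: Option 1 7, Option 2 5, Option 3 0, Option 4 9, Option 5 5, Option 6 4. Option 3 eliminated.
Round 2: Option 1 7, Option 2 5, Option 4 9, Option 5 5, Option 6 4. Option 6 eliminated.
Round 3: Option 1 7, Option 2 9, Option 4 9, Option 5 5. Option 5 eliminated.
Round 4: Option 1 7, Option 2 9, Option 4 14. Option 1 eliminated.
Round 5: Option 2 16, Option 4 14. Option 2 has a majority (≥16).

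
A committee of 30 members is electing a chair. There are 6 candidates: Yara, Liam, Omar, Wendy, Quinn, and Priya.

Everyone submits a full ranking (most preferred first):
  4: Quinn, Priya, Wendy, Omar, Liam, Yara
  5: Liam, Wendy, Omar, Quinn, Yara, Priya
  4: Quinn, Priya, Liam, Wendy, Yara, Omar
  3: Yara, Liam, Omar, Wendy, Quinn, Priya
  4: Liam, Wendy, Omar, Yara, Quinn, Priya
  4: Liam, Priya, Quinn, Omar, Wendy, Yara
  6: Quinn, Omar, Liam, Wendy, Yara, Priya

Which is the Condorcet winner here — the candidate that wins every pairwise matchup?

Liam

Liam vs Yara: 27–3
Liam vs Omar: 20–10
Liam vs Wendy: 26–4
Liam vs Quinn: 16–14
Liam vs Priya: 22–8
Liam beats every other candidate.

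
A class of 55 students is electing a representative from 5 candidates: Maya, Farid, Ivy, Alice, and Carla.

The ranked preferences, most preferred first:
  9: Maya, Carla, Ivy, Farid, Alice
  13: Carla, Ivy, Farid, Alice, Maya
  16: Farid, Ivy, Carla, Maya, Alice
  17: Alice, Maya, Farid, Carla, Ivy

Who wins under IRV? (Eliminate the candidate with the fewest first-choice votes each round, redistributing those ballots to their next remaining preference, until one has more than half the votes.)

Carla

Round 1: Maya 9, Farid 16, Ivy 0, Alice 17, Carla 13. Ivy eliminated.
Round 2: Maya 9, Farid 16, Alice 17, Carla 13. Maya eliminated.
Round 3: Farid 16, Alice 17, Carla 22. Farid eliminated.
Round 4: Alice 17, Carla 38. Carla has a majority (≥28).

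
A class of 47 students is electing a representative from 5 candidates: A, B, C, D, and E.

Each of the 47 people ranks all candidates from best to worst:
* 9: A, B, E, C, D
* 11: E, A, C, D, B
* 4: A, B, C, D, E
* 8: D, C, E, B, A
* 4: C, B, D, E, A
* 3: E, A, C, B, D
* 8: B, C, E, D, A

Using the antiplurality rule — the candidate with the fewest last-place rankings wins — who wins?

Last-place votes: A 20, B 11, C 0, D 12, E 4.

C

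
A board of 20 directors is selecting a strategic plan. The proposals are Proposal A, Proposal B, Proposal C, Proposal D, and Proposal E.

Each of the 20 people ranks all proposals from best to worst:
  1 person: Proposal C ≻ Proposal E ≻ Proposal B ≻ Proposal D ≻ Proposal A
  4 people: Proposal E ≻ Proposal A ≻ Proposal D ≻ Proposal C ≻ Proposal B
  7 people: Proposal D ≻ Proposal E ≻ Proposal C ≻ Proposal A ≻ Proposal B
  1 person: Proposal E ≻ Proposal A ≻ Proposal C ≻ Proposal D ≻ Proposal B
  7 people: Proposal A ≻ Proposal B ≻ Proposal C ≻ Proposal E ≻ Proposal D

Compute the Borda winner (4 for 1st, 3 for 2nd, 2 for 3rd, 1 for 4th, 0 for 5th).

Proposal A: 1×0 + 4×3 + 7×1 + 1×3 + 7×4 = 50
Proposal B: 1×2 + 4×0 + 7×0 + 1×0 + 7×3 = 23
Proposal C: 1×4 + 4×1 + 7×2 + 1×2 + 7×2 = 38
Proposal D: 1×1 + 4×2 + 7×4 + 1×1 + 7×0 = 38
Proposal E: 1×3 + 4×4 + 7×3 + 1×4 + 7×1 = 51

Proposal E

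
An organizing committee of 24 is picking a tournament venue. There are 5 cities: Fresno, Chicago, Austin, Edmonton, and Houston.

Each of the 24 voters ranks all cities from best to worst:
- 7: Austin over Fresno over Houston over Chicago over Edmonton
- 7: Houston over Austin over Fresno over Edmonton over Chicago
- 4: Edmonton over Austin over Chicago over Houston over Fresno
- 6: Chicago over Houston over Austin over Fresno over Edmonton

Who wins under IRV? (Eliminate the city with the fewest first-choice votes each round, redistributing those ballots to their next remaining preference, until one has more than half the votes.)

Houston

Round 1: Fresno 0, Chicago 6, Austin 7, Edmonton 4, Houston 7. Fresno eliminated.
Round 2: Chicago 6, Austin 7, Edmonton 4, Houston 7. Edmonton eliminated.
Round 3: Chicago 6, Austin 11, Houston 7. Chicago eliminated.
Round 4: Austin 11, Houston 13. Houston has a majority (≥13).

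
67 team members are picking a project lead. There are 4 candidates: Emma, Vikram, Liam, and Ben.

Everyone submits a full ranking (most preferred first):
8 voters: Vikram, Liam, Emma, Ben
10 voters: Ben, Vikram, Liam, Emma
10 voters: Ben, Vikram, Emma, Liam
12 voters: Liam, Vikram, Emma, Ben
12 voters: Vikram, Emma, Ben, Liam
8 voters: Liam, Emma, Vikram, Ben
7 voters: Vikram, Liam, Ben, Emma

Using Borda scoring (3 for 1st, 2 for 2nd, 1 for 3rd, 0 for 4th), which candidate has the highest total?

Vikram

Emma: 8×1 + 10×0 + 10×1 + 12×1 + 12×2 + 8×2 + 7×0 = 70
Vikram: 8×3 + 10×2 + 10×2 + 12×2 + 12×3 + 8×1 + 7×3 = 153
Liam: 8×2 + 10×1 + 10×0 + 12×3 + 12×0 + 8×3 + 7×2 = 100
Ben: 8×0 + 10×3 + 10×3 + 12×0 + 12×1 + 8×0 + 7×1 = 79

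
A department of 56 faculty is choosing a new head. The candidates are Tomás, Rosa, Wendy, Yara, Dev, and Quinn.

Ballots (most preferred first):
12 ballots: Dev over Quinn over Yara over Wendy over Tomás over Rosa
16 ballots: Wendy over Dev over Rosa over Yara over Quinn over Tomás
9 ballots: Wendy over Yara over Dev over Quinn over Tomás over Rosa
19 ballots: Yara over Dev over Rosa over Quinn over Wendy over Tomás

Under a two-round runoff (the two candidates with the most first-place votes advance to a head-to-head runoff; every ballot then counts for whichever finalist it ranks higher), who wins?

Round 1 first-place votes: Tomás 0, Rosa 0, Wendy 25, Yara 19, Dev 12, Quinn 0. Wendy and Yara advance.
Runoff: Wendy is ranked above Yara on 25 ballots, Yara above Wendy on 31.

Yara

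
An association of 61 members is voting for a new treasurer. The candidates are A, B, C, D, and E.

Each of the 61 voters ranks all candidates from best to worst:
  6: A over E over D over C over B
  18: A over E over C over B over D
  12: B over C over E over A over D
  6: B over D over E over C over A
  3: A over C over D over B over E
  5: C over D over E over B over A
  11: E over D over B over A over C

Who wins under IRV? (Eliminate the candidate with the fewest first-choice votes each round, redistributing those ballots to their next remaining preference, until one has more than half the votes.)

Round 1: A 27, B 18, C 5, D 0, E 11. D eliminated.
Round 2: A 27, B 18, C 5, E 11. C eliminated.
Round 3: A 27, B 18, E 16. E eliminated.
Round 4: A 27, B 34. B has a majority (≥31).

B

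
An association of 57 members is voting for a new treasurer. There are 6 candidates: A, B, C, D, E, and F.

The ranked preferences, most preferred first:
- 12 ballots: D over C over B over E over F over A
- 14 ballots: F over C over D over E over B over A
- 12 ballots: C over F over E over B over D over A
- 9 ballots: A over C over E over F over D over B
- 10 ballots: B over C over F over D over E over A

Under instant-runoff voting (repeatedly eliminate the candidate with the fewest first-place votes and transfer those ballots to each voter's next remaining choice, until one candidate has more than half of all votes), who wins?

C

Round 1: A 9, B 10, C 12, D 12, E 0, F 14. E eliminated.
Round 2: A 9, B 10, C 12, D 12, F 14. A eliminated.
Round 3: B 10, C 21, D 12, F 14. B eliminated.
Round 4: C 31, D 12, F 14. C has a majority (≥29).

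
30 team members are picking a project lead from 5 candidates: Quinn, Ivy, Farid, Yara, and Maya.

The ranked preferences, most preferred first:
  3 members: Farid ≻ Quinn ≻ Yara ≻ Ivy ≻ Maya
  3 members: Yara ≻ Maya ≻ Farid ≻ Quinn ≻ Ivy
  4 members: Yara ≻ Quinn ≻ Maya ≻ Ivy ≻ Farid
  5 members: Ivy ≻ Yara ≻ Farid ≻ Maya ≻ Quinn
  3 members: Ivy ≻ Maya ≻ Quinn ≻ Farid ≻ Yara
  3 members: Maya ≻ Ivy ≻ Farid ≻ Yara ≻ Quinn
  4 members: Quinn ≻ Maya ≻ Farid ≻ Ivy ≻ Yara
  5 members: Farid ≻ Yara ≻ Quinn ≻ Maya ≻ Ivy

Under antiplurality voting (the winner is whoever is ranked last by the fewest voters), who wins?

Last-place votes: Quinn 8, Ivy 8, Farid 4, Yara 7, Maya 3.

Maya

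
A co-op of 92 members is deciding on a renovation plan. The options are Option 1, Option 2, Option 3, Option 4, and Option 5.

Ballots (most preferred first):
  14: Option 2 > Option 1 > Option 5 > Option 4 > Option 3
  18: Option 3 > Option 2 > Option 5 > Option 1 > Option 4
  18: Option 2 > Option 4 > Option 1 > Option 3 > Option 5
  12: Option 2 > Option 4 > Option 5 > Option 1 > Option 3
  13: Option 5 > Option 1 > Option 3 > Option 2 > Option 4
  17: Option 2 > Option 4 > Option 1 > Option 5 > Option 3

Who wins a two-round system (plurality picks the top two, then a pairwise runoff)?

Round 1 first-place votes: Option 1 0, Option 2 61, Option 3 18, Option 4 0, Option 5 13. Option 2 and Option 3 advance.
Runoff: Option 2 is ranked above Option 3 on 61 ballots, Option 3 above Option 2 on 31.

Option 2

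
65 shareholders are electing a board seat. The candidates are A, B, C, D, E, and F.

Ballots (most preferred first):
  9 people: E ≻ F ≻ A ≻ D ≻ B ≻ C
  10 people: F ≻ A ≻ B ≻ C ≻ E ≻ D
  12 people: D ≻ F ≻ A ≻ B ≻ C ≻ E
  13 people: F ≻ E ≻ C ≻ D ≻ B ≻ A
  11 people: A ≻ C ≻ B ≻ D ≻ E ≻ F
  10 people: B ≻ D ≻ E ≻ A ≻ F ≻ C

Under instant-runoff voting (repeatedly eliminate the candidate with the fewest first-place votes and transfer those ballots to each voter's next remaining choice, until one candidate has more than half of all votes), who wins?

D

Round 1: A 11, B 10, C 0, D 12, E 9, F 23. C eliminated.
Round 2: A 11, B 10, D 12, E 9, F 23. E eliminated.
Round 3: A 11, B 10, D 12, F 32. B eliminated.
Round 4: A 11, D 22, F 32. A eliminated.
Round 5: D 33, F 32. D has a majority (≥33).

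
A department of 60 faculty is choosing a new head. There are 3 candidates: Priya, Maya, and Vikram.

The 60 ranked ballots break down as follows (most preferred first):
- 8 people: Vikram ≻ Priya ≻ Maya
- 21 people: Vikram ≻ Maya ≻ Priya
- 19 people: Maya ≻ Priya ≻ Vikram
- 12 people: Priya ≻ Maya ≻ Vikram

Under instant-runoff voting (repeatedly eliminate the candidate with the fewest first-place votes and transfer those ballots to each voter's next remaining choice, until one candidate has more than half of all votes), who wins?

Maya

Round 1: Priya 12, Maya 19, Vikram 29. Priya eliminated.
Round 2: Maya 31, Vikram 29. Maya has a majority (≥31).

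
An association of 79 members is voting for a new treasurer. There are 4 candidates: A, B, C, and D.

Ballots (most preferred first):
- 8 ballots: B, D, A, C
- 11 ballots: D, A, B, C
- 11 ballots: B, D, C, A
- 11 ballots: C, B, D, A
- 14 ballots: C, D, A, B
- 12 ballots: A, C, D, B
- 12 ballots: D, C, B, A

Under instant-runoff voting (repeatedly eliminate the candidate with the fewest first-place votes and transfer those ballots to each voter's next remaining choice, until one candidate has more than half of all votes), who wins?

Round 1: A 12, B 19, C 25, D 23. A eliminated.
Round 2: B 19, C 37, D 23. B eliminated.
Round 3: C 37, D 42. D has a majority (≥40).

D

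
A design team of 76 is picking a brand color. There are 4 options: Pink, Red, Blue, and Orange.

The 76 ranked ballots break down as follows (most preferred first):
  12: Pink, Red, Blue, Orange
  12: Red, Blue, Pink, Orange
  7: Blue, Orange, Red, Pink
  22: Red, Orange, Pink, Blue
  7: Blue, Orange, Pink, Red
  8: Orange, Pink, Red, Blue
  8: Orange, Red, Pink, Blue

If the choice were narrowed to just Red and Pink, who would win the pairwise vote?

Red

Red is ranked above Pink on 49 ballots; Pink above Red on 27.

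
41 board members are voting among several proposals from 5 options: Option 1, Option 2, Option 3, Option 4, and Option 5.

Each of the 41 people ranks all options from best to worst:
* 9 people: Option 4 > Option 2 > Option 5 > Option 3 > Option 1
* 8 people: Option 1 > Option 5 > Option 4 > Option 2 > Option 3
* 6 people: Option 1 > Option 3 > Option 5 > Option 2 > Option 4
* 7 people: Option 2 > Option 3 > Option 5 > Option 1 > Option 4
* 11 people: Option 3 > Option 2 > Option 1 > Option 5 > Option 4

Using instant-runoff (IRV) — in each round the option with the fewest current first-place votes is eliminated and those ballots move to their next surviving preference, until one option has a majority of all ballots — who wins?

Option 3

Round 1: Option 1 14, Option 2 7, Option 3 11, Option 4 9, Option 5 0. Option 5 eliminated.
Round 2: Option 1 14, Option 2 7, Option 3 11, Option 4 9. Option 2 eliminated.
Round 3: Option 1 14, Option 3 18, Option 4 9. Option 4 eliminated.
Round 4: Option 1 14, Option 3 27. Option 3 has a majority (≥21).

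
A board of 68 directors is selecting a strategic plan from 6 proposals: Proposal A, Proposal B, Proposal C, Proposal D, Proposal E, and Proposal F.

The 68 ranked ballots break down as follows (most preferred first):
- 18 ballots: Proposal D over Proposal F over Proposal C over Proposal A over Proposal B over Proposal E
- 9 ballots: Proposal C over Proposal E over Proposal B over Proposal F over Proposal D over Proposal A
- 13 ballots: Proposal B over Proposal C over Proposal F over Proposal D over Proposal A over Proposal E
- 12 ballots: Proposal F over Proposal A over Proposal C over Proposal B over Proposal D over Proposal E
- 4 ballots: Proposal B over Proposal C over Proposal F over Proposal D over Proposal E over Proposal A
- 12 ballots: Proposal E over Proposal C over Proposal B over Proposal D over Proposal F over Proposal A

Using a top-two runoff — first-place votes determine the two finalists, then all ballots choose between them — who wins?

Proposal B

Round 1 first-place votes: Proposal A 0, Proposal B 17, Proposal C 9, Proposal D 18, Proposal E 12, Proposal F 12. Proposal D and Proposal B advance.
Runoff: Proposal D is ranked above Proposal B on 18 ballots, Proposal B above Proposal D on 50.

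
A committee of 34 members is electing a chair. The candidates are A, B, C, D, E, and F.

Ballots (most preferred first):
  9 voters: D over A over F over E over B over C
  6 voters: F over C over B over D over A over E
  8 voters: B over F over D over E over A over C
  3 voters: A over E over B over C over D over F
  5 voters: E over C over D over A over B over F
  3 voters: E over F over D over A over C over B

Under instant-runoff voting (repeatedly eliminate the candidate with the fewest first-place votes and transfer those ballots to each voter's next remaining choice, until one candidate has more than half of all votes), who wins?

E

Round 1: A 3, B 8, C 0, D 9, E 8, F 6. C eliminated.
Round 2: A 3, B 8, D 9, E 8, F 6. A eliminated.
Round 3: B 8, D 9, E 11, F 6. F eliminated.
Round 4: B 14, D 9, E 11. D eliminated.
Round 5: B 14, E 20. E has a majority (≥18).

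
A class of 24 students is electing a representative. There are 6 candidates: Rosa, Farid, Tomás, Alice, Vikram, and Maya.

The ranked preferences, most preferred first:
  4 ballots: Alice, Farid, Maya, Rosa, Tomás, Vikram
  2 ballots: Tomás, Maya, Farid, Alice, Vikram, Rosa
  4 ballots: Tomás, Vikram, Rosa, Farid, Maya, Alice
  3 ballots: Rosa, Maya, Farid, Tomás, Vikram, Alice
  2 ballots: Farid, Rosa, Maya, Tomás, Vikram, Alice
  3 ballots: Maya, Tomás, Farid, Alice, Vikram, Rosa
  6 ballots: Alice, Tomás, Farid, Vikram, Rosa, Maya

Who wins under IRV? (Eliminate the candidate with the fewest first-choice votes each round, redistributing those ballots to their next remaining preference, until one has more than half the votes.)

Tomás

Round 1: Rosa 3, Farid 2, Tomás 6, Alice 10, Vikram 0, Maya 3. Vikram eliminated.
Round 2: Rosa 3, Farid 2, Tomás 6, Alice 10, Maya 3. Farid eliminated.
Round 3: Rosa 5, Tomás 6, Alice 10, Maya 3. Maya eliminated.
Round 4: Rosa 5, Tomás 9, Alice 10. Rosa eliminated.
Round 5: Tomás 14, Alice 10. Tomás has a majority (≥13).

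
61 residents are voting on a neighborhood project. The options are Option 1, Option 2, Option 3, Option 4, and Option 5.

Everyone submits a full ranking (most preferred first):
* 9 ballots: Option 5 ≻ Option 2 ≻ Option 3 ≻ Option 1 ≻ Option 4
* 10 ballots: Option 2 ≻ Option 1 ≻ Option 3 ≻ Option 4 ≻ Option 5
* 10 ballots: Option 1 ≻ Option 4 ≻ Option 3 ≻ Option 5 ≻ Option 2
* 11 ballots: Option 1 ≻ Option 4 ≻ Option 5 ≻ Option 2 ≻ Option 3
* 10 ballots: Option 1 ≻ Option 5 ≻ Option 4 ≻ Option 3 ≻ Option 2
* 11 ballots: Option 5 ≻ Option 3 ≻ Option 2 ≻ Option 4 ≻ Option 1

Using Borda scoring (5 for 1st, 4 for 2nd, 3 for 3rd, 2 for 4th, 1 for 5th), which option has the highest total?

Option 1: 9×2 + 10×4 + 10×5 + 11×5 + 10×5 + 11×1 = 224
Option 2: 9×4 + 10×5 + 10×1 + 11×2 + 10×1 + 11×3 = 161
Option 3: 9×3 + 10×3 + 10×3 + 11×1 + 10×2 + 11×4 = 162
Option 4: 9×1 + 10×2 + 10×4 + 11×4 + 10×3 + 11×2 = 165
Option 5: 9×5 + 10×1 + 10×2 + 11×3 + 10×4 + 11×5 = 203

Option 1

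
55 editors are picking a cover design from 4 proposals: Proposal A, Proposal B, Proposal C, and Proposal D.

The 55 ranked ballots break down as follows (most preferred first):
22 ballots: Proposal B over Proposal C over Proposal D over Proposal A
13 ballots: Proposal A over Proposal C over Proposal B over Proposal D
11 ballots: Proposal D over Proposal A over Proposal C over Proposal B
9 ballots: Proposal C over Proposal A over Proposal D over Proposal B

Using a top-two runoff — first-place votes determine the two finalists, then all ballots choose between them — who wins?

Proposal A

Round 1 first-place votes: Proposal A 13, Proposal B 22, Proposal C 9, Proposal D 11. Proposal B and Proposal A advance.
Runoff: Proposal B is ranked above Proposal A on 22 ballots, Proposal A above Proposal B on 33.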